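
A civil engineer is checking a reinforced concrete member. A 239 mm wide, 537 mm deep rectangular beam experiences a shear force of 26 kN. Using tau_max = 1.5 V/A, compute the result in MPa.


A = b * h = 239 * 537 = 128343 mm^2
V = 26 kN = 26000.0 N
tau_max = 1.5 * V / A = 1.5 * 26000.0 / 128343
= 0.3039 MPa

0.3039 MPa


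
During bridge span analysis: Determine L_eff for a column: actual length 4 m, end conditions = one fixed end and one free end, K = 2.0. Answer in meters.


L_eff = K * L
= 2.0 * 4
= 8.0 m

8.0 m


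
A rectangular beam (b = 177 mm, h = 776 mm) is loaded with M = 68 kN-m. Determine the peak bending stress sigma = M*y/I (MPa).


I = b * h^3 / 12 = 177 * 776^3 / 12 = 6892506496.0 mm^4
y = h / 2 = 776 / 2 = 388.0 mm
M = 68 kN-m = 68000000.0 N-mm
sigma = M * y / I = 68000000.0 * 388.0 / 6892506496.0
= 3.83 MPa

3.83 MPa


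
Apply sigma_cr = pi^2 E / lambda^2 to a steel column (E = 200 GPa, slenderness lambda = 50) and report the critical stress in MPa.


sigma_cr = pi^2 * E / lambda^2
= 9.8696 * 200000.0 / 50^2
= 9.8696 * 200000.0 / 2500
= 789.5684 MPa

789.5684 MPa


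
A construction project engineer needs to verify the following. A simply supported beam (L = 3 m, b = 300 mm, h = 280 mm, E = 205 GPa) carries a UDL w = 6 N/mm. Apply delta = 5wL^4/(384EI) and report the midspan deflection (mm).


I = 300 * 280^3 / 12 = 548800000.0 mm^4
L = 3000.0 mm, w = 6 N/mm, E = 205000.0 MPa
delta = 5 * w * L^4 / (384 * E * I)
= 5 * 6 * 3000.0^4 / (384 * 205000.0 * 548800000.0)
= 0.0562 mm

0.0562 mm


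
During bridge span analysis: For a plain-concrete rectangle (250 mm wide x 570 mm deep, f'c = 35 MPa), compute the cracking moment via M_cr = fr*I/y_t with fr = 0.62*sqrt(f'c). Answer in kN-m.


fr = 0.62 * sqrt(35) = 0.62 * 5.9161 = 3.668 MPa
I = 250 * 570^3 / 12 = 3858187500.0 mm^4
y_t = 285.0 mm
M_cr = fr * I / y_t = 3.668 * 3858187500.0 / 285.0 N-mm
= 49.6551 kN-m

49.6551 kN-m


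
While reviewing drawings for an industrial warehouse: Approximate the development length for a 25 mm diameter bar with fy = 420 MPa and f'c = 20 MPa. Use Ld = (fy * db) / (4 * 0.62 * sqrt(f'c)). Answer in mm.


Ld = (fy * db) / (4 * 0.62 * sqrt(f'c))
= (420 * 25) / (4 * 0.62 * sqrt(20))
= 10500 / 11.0909
= 946.72 mm

946.72 mm


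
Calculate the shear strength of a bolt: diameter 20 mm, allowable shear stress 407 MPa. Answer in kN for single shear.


A = pi * d^2 / 4 = pi * 20^2 / 4 = 314.1593 mm^2
V = f_v * A / 1000 = 407 * 314.1593 / 1000
= 127.8628 kN

127.8628 kN


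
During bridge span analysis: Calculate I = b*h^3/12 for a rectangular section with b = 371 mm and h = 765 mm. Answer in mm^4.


I = b * h^3 / 12
= 371 * 765^3 / 12
= 371 * 447697125 / 12
= 13841302781.25 mm^4

13841302781.25 mm^4


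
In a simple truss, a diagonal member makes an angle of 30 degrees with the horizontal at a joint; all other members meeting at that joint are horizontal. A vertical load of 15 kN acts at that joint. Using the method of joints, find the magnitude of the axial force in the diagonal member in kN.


At the joint, only the diagonal has a vertical component, so vertical equilibrium gives:
F * sin(30) = 15
F = 15 / sin(30)
= 15 / 0.5
= 30.0 kN

30.0 kN


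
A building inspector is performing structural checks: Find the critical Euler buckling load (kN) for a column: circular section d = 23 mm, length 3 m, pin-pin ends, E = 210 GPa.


I = pi * d^4 / 64 = 13736.66 mm^4
L = 3000.0 mm
P_cr = pi^2 * E * I / L^2
= 9.8696 * 210000.0 * 13736.66 / 3000.0^2
= 3163.43 N = 3.1634 kN

3.1634 kN


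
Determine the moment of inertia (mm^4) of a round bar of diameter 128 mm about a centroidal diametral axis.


r = d / 2 = 128 / 2 = 64.0 mm
I = pi * r^4 / 4 = pi * 64.0^4 / 4
= 13176794.63 mm^4

13176794.63 mm^4


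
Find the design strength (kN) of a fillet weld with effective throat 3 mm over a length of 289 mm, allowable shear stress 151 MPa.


Strength = throat * length * allowable stress
= 3 * 289 * 151 N
= 130917 N
= 130.92 kN

130.92 kN


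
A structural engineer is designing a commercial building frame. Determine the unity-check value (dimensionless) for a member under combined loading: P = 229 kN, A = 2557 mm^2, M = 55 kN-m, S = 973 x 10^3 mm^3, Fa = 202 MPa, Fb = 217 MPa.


f_a = P / A = 229000.0 / 2557 = 89.5581 MPa
f_b = M / S = 55000000.0 / 973000.0 = 56.5262 MPa
Ratio = f_a / Fa + f_b / Fb
= 89.5581 / 202 + 56.5262 / 217
= 0.7038 (dimensionless)

0.7038 (dimensionless)


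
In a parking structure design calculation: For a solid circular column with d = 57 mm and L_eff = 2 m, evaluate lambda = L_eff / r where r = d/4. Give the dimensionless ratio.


Radius of gyration r = d / 4 = 57 / 4 = 14.25 mm
L_eff = 2000.0 mm
Slenderness ratio = L / r = 2000.0 / 14.25 = 140.35 (dimensionless)

140.35 (dimensionless)


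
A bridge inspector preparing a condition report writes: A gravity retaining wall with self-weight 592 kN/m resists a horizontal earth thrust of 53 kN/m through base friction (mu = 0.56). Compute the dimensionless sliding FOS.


Resisting force = mu * W = 0.56 * 592 = 331.52 kN/m
FOS = Resisting / Driving = 331.52 / 53
= 6.2551 (dimensionless)

6.2551 (dimensionless)


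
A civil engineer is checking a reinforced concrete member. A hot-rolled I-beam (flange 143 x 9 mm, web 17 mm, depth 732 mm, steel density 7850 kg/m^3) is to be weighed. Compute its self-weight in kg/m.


A_flanges = 2 * 143 * 9 = 2574 mm^2
A_web = (732 - 2 * 9) * 17 = 12138 mm^2
A_total = 2574 + 12138 = 14712 mm^2 = 0.014712 m^2
Weight = rho * A = 7850 * 0.014712 = 115.4892 kg/m

115.4892 kg/m


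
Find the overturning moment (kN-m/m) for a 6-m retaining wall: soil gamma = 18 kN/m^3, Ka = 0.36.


Pa = 0.5 * Ka * gamma * H^2
= 0.5 * 0.36 * 18 * 6^2
= 116.64 kN/m
Arm = H / 3 = 6 / 3 = 2.0 m
Mo = Pa * arm = Pa * H / 3 = 116.64 * 6 / 3 = 233.28 kN-m/m

233.28 kN-m/m


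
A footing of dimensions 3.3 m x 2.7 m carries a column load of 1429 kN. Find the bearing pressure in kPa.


A = 3.3 * 2.7 = 8.91 m^2
q = P / A = 1429 / 8.91
= 160.3816 kPa

160.3816 kPa


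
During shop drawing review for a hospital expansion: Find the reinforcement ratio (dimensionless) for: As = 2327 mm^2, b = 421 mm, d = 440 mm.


rho = As / (b * d)
= 2327 / (421 * 440)
= 2327 / 185240
= 0.012562 (dimensionless)

0.012562 (dimensionless)


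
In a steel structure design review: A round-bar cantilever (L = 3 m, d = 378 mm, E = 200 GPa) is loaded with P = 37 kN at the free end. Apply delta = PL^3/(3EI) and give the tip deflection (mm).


I = pi * d^4 / 64 = pi * 378^4 / 64 = 1002160077.64 mm^4
L = 3000.0 mm, P = 37000.0 N, E = 200000.0 MPa
delta = P * L^3 / (3 * E * I)
= 37000.0 * 3000.0^3 / (3 * 200000.0 * 1002160077.64)
= 1.6614 mm

1.6614 mm


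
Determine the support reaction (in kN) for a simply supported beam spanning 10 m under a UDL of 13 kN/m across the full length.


Total load = w * L = 13 * 10 = 130 kN
By symmetry, each reaction R = total / 2 = 130 / 2 = 65.0 kN

65.0 kN


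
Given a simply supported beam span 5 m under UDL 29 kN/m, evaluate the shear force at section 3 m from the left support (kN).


R_A = w * L / 2 = 29 * 5 / 2 = 72.5 kN
V(x) = R_A - w * x = 72.5 - 29 * 3
= -14.5 kN

-14.5 kN


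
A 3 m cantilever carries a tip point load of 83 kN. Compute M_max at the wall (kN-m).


For a cantilever with a point load at the free end:
M_max = P * L = 83 * 3 = 249 kN-m

249 kN-m


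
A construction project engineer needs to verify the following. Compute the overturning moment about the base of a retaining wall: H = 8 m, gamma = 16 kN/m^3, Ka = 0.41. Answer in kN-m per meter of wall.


Pa = 0.5 * Ka * gamma * H^2
= 0.5 * 0.41 * 16 * 8^2
= 209.92 kN/m
Arm = H / 3 = 8 / 3 = 2.6667 m
Mo = Pa * arm = Pa * H / 3 = 209.92 * 8 / 3 = 559.7867 kN-m/m

559.7867 kN-m/m


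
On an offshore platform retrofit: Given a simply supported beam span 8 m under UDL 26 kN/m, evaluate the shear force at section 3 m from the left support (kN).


R_A = w * L / 2 = 26 * 8 / 2 = 104.0 kN
V(x) = R_A - w * x = 104.0 - 26 * 3
= 26.0 kN

26.0 kN


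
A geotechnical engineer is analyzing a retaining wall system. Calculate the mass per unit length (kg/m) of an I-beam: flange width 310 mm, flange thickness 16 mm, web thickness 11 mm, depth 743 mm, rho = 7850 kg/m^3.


A_flanges = 2 * 310 * 16 = 9920 mm^2
A_web = (743 - 2 * 16) * 11 = 7821 mm^2
A_total = 9920 + 7821 = 17741 mm^2 = 0.017741 m^2
Weight = rho * A = 7850 * 0.017741 = 139.2669 kg/m

139.2669 kg/m


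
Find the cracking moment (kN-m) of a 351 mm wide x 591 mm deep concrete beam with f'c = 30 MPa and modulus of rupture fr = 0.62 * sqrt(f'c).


fr = 0.62 * sqrt(30) = 0.62 * 5.4772 = 3.3959 MPa
I = 351 * 591^3 / 12 = 6037933326.75 mm^4
y_t = 295.5 mm
M_cr = fr * I / y_t = 3.3959 * 6037933326.75 / 295.5 N-mm
= 69.3878 kN-m

69.3878 kN-m


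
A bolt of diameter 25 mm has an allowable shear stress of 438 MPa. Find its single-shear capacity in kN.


A = pi * d^2 / 4 = pi * 25^2 / 4 = 490.8739 mm^2
V = f_v * A / 1000 = 438 * 490.8739 / 1000
= 215.0027 kN

215.0027 kN


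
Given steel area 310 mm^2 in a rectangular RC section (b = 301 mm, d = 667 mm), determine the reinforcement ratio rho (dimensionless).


rho = As / (b * d)
= 310 / (301 * 667)
= 310 / 200767
= 0.001544 (dimensionless)

0.001544 (dimensionless)


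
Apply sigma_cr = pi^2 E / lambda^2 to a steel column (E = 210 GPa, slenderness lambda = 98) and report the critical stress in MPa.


sigma_cr = pi^2 * E / lambda^2
= 9.8696 * 210000.0 / 98^2
= 9.8696 * 210000.0 / 9604
= 215.8077 MPa

215.8077 MPa


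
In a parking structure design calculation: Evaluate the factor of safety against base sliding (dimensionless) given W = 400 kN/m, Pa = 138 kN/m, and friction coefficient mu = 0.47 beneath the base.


Resisting force = mu * W = 0.47 * 400 = 188.0 kN/m
FOS = Resisting / Driving = 188.0 / 138
= 1.3623 (dimensionless)

1.3623 (dimensionless)


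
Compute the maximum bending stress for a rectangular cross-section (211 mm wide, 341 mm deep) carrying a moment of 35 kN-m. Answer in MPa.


I = b * h^3 / 12 = 211 * 341^3 / 12 = 697211185.92 mm^4
y = h / 2 = 341 / 2 = 170.5 mm
M = 35 kN-m = 35000000.0 N-mm
sigma = M * y / I = 35000000.0 * 170.5 / 697211185.92
= 8.56 MPa

8.56 MPa


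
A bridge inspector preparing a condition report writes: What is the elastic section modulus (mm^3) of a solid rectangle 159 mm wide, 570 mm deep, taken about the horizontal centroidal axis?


S = b * h^2 / 6
= 159 * 570^2 / 6
= 159 * 324900 / 6
= 8609850.0 mm^3

8609850.0 mm^3


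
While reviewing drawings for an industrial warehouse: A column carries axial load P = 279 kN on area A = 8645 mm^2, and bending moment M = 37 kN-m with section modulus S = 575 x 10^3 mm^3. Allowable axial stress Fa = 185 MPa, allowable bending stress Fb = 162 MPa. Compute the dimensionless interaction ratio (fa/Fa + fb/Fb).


f_a = P / A = 279000.0 / 8645 = 32.273 MPa
f_b = M / S = 37000000.0 / 575000.0 = 64.3478 MPa
Ratio = f_a / Fa + f_b / Fb
= 32.273 / 185 + 64.3478 / 162
= 0.5717 (dimensionless)

0.5717 (dimensionless)


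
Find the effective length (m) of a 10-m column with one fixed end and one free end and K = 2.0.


L_eff = K * L
= 2.0 * 10
= 20.0 m

20.0 m


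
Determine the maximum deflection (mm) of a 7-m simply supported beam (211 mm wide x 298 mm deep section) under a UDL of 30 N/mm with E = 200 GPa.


I = 211 * 298^3 / 12 = 465318159.33 mm^4
L = 7000.0 mm, w = 30 N/mm, E = 200000.0 MPa
delta = 5 * w * L^4 / (384 * E * I)
= 5 * 30 * 7000.0^4 / (384 * 200000.0 * 465318159.33)
= 10.0779 mm

10.0779 mm


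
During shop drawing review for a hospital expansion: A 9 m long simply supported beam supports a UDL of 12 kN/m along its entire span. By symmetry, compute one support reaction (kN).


Total load = w * L = 12 * 9 = 108 kN
By symmetry, each reaction R = total / 2 = 108 / 2 = 54.0 kN

54.0 kN


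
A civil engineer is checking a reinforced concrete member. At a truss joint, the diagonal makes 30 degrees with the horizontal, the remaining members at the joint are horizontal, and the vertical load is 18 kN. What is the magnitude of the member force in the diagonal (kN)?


At the joint, only the diagonal has a vertical component, so vertical equilibrium gives:
F * sin(30) = 18
F = 18 / sin(30)
= 18 / 0.5
= 36.0 kN

36.0 kN


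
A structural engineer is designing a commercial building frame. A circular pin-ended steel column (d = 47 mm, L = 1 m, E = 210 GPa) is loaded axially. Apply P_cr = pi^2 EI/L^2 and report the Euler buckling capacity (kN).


I = pi * d^4 / 64 = 239530.78 mm^4
L = 1000.0 mm
P_cr = pi^2 * E * I / L^2
= 9.8696 * 210000.0 * 239530.78 / 1000.0^2
= 496455.55 N = 496.4556 kN

496.4556 kN


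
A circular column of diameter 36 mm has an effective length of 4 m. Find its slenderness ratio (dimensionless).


Radius of gyration r = d / 4 = 36 / 4 = 9.0 mm
L_eff = 4000.0 mm
Slenderness ratio = L / r = 4000.0 / 9.0 = 444.44 (dimensionless)

444.44 (dimensionless)


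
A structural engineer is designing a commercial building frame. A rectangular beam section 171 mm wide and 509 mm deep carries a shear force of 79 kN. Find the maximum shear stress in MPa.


A = b * h = 171 * 509 = 87039 mm^2
V = 79 kN = 79000.0 N
tau_max = 1.5 * V / A = 1.5 * 79000.0 / 87039
= 1.3615 MPa

1.3615 MPa


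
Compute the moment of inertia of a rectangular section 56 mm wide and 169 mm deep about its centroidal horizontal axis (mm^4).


I = b * h^3 / 12
= 56 * 169^3 / 12
= 56 * 4826809 / 12
= 22525108.67 mm^4

22525108.67 mm^4


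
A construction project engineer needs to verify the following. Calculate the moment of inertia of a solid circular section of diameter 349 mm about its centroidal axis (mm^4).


r = d / 2 = 349 / 2 = 174.5 mm
I = pi * r^4 / 4 = pi * 174.5^4 / 4
= 728235098.33 mm^4

728235098.33 mm^4


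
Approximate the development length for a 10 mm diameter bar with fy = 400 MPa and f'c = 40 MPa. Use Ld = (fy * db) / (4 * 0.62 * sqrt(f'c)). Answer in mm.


Ld = (fy * db) / (4 * 0.62 * sqrt(f'c))
= (400 * 10) / (4 * 0.62 * sqrt(40))
= 4000 / 15.6849
= 255.02 mm

255.02 mm


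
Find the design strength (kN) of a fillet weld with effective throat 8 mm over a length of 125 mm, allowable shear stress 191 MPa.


Strength = throat * length * allowable stress
= 8 * 125 * 191 N
= 191000 N
= 191.0 kN

191.0 kN


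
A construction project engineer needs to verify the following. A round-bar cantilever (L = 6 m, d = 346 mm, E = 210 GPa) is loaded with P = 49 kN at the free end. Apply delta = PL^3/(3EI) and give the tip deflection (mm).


I = pi * d^4 / 64 = pi * 346^4 / 64 = 703516510.07 mm^4
L = 6000.0 mm, P = 49000.0 N, E = 210000.0 MPa
delta = P * L^3 / (3 * E * I)
= 49000.0 * 6000.0^3 / (3 * 210000.0 * 703516510.07)
= 23.88 mm

23.88 mm


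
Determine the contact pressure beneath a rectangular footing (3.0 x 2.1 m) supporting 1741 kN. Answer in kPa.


A = 3.0 * 2.1 = 6.3 m^2
q = P / A = 1741 / 6.3
= 276.3492 kPa

276.3492 kPa


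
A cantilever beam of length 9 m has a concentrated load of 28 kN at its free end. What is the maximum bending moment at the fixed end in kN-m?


For a cantilever with a point load at the free end:
M_max = P * L = 28 * 9 = 252 kN-m

252 kN-m


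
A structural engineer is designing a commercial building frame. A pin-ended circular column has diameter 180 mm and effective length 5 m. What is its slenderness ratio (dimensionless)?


Radius of gyration r = d / 4 = 180 / 4 = 45.0 mm
L_eff = 5000.0 mm
Slenderness ratio = L / r = 5000.0 / 45.0 = 111.11 (dimensionless)

111.11 (dimensionless)


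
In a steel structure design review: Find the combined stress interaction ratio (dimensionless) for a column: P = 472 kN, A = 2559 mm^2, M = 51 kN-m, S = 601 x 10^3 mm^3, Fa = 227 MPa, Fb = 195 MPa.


f_a = P / A = 472000.0 / 2559 = 184.447 MPa
f_b = M / S = 51000000.0 / 601000.0 = 84.8586 MPa
Ratio = f_a / Fa + f_b / Fb
= 184.447 / 227 + 84.8586 / 195
= 1.2477 (dimensionless)

1.2477 (dimensionless)


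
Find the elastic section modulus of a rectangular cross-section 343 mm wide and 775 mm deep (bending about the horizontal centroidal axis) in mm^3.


S = b * h^2 / 6
= 343 * 775^2 / 6
= 343 * 600625 / 6
= 34335729.17 mm^3

34335729.17 mm^3


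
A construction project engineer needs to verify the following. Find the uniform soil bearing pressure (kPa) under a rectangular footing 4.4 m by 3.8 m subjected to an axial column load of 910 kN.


A = 4.4 * 3.8 = 16.72 m^2
q = P / A = 910 / 16.72
= 54.4258 kPa

54.4258 kPa


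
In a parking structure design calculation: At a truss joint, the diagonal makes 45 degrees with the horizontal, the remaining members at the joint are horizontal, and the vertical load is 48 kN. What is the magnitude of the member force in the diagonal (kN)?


At the joint, only the diagonal has a vertical component, so vertical equilibrium gives:
F * sin(45) = 48
F = 48 / sin(45)
= 48 / 0.707107
= 67.88 kN

67.88 kN


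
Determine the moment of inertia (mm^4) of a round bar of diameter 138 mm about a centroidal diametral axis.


r = d / 2 = 138 / 2 = 69.0 mm
I = pi * r^4 / 4 = pi * 69.0^4 / 4
= 17802715.2 mm^4

17802715.2 mm^4


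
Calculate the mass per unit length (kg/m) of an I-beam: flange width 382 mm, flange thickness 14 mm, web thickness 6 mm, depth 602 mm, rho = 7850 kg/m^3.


A_flanges = 2 * 382 * 14 = 10696 mm^2
A_web = (602 - 2 * 14) * 6 = 3444 mm^2
A_total = 10696 + 3444 = 14140 mm^2 = 0.014140 m^2
Weight = rho * A = 7850 * 0.014140 = 110.999 kg/m

110.999 kg/m


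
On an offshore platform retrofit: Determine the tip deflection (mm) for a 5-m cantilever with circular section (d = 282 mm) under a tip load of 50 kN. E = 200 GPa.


I = pi * d^4 / 64 = pi * 282^4 / 64 = 310431892.12 mm^4
L = 5000.0 mm, P = 50000.0 N, E = 200000.0 MPa
delta = P * L^3 / (3 * E * I)
= 50000.0 * 5000.0^3 / (3 * 200000.0 * 310431892.12)
= 33.5554 mm

33.5554 mm


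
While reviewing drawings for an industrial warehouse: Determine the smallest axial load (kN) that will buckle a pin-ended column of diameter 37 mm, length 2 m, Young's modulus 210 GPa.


I = pi * d^4 / 64 = 91997.66 mm^4
L = 2000.0 mm
P_cr = pi^2 * E * I / L^2
= 9.8696 * 210000.0 * 91997.66 / 2000.0^2
= 47668.98 N = 47.669 kN

47.669 kN


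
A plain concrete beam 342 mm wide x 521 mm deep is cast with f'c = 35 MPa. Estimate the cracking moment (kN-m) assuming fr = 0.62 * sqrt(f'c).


fr = 0.62 * sqrt(35) = 0.62 * 5.9161 = 3.668 MPa
I = 342 * 521^3 / 12 = 4030491688.5 mm^4
y_t = 260.5 mm
M_cr = fr * I / y_t = 3.668 * 4030491688.5 / 260.5 N-mm
= 56.7513 kN-m

56.7513 kN-m


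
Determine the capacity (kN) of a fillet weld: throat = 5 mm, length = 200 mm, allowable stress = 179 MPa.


Strength = throat * length * allowable stress
= 5 * 200 * 179 N
= 179000 N
= 179.0 kN

179.0 kN


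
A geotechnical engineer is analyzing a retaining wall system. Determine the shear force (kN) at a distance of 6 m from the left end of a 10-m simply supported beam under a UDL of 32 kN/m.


R_A = w * L / 2 = 32 * 10 / 2 = 160.0 kN
V(x) = R_A - w * x = 160.0 - 32 * 6
= -32.0 kN

-32.0 kN


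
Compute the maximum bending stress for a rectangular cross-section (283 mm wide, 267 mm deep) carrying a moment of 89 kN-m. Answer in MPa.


I = b * h^3 / 12 = 283 * 267^3 / 12 = 448889010.75 mm^4
y = h / 2 = 267 / 2 = 133.5 mm
M = 89 kN-m = 89000000.0 N-mm
sigma = M * y / I = 89000000.0 * 133.5 / 448889010.75
= 26.47 MPa

26.47 MPa


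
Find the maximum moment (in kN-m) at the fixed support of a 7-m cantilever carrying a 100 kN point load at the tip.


For a cantilever with a point load at the free end:
M_max = P * L = 100 * 7 = 700 kN-m

700 kN-m


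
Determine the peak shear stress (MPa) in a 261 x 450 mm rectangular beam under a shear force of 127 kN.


A = b * h = 261 * 450 = 117450 mm^2
V = 127 kN = 127000.0 N
tau_max = 1.5 * V / A = 1.5 * 127000.0 / 117450
= 1.622 MPa

1.622 MPa


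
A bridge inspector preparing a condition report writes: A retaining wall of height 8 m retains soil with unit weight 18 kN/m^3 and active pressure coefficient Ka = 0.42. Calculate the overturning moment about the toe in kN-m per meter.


Pa = 0.5 * Ka * gamma * H^2
= 0.5 * 0.42 * 18 * 8^2
= 241.92 kN/m
Arm = H / 3 = 8 / 3 = 2.6667 m
Mo = Pa * arm = Pa * H / 3 = 241.92 * 8 / 3 = 645.12 kN-m/m

645.12 kN-m/m


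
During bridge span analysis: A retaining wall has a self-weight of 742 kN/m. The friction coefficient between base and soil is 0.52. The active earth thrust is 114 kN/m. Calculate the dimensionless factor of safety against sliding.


Resisting force = mu * W = 0.52 * 742 = 385.84 kN/m
FOS = Resisting / Driving = 385.84 / 114
= 3.3846 (dimensionless)

3.3846 (dimensionless)


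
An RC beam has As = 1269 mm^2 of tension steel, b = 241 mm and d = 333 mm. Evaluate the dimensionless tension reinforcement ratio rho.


rho = As / (b * d)
= 1269 / (241 * 333)
= 1269 / 80253
= 0.015812 (dimensionless)

0.015812 (dimensionless)


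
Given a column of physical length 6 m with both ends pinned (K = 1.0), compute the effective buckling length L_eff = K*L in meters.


L_eff = K * L
= 1.0 * 6
= 6.0 m

6.0 m


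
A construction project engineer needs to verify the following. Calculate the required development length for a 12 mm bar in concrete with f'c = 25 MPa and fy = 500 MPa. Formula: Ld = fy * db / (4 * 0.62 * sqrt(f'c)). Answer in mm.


Ld = (fy * db) / (4 * 0.62 * sqrt(f'c))
= (500 * 12) / (4 * 0.62 * sqrt(25))
= 6000 / 12.4
= 483.87 mm

483.87 mm


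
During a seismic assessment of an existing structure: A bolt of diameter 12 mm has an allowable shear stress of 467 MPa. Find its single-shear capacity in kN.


A = pi * d^2 / 4 = pi * 12^2 / 4 = 113.0973 mm^2
V = f_v * A / 1000 = 467 * 113.0973 / 1000
= 52.8165 kN

52.8165 kN


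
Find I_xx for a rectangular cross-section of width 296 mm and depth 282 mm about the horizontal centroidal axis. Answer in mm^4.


I = b * h^3 / 12
= 296 * 282^3 / 12
= 296 * 22425768 / 12
= 553168944.0 mm^4

553168944.0 mm^4


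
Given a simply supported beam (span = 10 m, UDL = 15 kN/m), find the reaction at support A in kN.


Total load = w * L = 15 * 10 = 150 kN
By symmetry, each reaction R = total / 2 = 150 / 2 = 75.0 kN

75.0 kN


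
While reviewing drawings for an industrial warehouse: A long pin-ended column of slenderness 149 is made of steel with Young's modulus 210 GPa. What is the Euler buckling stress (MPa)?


sigma_cr = pi^2 * E / lambda^2
= 9.8696 * 210000.0 / 149^2
= 9.8696 * 210000.0 / 22201
= 93.3569 MPa

93.3569 MPa


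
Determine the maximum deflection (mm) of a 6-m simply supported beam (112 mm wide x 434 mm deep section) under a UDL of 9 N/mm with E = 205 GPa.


I = 112 * 434^3 / 12 = 762967370.67 mm^4
L = 6000.0 mm, w = 9 N/mm, E = 205000.0 MPa
delta = 5 * w * L^4 / (384 * E * I)
= 5 * 9 * 6000.0^4 / (384 * 205000.0 * 762967370.67)
= 0.971 mm

0.971 mm


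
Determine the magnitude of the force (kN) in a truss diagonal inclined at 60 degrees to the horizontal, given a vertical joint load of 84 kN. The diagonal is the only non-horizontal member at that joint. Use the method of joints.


At the joint, only the diagonal has a vertical component, so vertical equilibrium gives:
F * sin(60) = 84
F = 84 / sin(60)
= 84 / 0.866025
= 96.99 kN

96.99 kN


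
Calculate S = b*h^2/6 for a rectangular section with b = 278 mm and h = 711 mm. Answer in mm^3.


S = b * h^2 / 6
= 278 * 711^2 / 6
= 278 * 505521 / 6
= 23422473.0 mm^3

23422473.0 mm^3


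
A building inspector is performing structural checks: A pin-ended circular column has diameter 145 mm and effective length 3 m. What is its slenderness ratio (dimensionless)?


Radius of gyration r = d / 4 = 145 / 4 = 36.25 mm
L_eff = 3000.0 mm
Slenderness ratio = L / r = 3000.0 / 36.25 = 82.76 (dimensionless)

82.76 (dimensionless)


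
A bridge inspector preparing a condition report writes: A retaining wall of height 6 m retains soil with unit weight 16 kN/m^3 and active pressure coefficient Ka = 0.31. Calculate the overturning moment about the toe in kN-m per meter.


Pa = 0.5 * Ka * gamma * H^2
= 0.5 * 0.31 * 16 * 6^2
= 89.28 kN/m
Arm = H / 3 = 6 / 3 = 2.0 m
Mo = Pa * arm = Pa * H / 3 = 89.28 * 6 / 3 = 178.56 kN-m/m

178.56 kN-m/m


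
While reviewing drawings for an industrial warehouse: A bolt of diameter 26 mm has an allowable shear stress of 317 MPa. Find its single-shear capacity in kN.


A = pi * d^2 / 4 = pi * 26^2 / 4 = 530.9292 mm^2
V = f_v * A / 1000 = 317 * 530.9292 / 1000
= 168.3045 kN

168.3045 kN


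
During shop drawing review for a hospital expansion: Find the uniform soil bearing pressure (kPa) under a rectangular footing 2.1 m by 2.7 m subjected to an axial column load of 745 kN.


A = 2.1 * 2.7 = 5.67 m^2
q = P / A = 745 / 5.67
= 131.3933 kPa

131.3933 kPa


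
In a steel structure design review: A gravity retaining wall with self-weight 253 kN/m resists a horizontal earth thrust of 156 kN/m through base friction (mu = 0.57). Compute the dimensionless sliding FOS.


Resisting force = mu * W = 0.57 * 253 = 144.21 kN/m
FOS = Resisting / Driving = 144.21 / 156
= 0.9244 (dimensionless)

0.9244 (dimensionless)


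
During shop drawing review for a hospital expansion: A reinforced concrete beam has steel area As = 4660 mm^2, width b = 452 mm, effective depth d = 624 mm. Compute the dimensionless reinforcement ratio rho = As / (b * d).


rho = As / (b * d)
= 4660 / (452 * 624)
= 4660 / 282048
= 0.016522 (dimensionless)

0.016522 (dimensionless)


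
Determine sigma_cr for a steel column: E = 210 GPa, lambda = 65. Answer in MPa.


sigma_cr = pi^2 * E / lambda^2
= 9.8696 * 210000.0 / 65^2
= 9.8696 * 210000.0 / 4225
= 490.5602 MPa

490.5602 MPa


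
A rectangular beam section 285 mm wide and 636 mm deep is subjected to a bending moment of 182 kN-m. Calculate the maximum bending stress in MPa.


I = b * h^3 / 12 = 285 * 636^3 / 12 = 6109912080.0 mm^4
y = h / 2 = 636 / 2 = 318.0 mm
M = 182 kN-m = 182000000.0 N-mm
sigma = M * y / I = 182000000.0 * 318.0 / 6109912080.0
= 9.47 MPa

9.47 MPa


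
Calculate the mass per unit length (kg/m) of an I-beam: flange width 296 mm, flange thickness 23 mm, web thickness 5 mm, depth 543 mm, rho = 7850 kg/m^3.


A_flanges = 2 * 296 * 23 = 13616 mm^2
A_web = (543 - 2 * 23) * 5 = 2485 mm^2
A_total = 13616 + 2485 = 16101 mm^2 = 0.016101 m^2
Weight = rho * A = 7850 * 0.016101 = 126.3928 kg/m

126.3928 kg/m


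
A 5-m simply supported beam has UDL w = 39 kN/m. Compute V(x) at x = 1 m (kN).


R_A = w * L / 2 = 39 * 5 / 2 = 97.5 kN
V(x) = R_A - w * x = 97.5 - 39 * 1
= 58.5 kN

58.5 kN


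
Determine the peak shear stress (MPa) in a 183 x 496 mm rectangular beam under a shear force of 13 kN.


A = b * h = 183 * 496 = 90768 mm^2
V = 13 kN = 13000.0 N
tau_max = 1.5 * V / A = 1.5 * 13000.0 / 90768
= 0.2148 MPa

0.2148 MPa


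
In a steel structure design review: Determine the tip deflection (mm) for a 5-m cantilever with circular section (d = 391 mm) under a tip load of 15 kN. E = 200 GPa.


I = pi * d^4 / 64 = pi * 391^4 / 64 = 1147299827.52 mm^4
L = 5000.0 mm, P = 15000.0 N, E = 200000.0 MPa
delta = P * L^3 / (3 * E * I)
= 15000.0 * 5000.0^3 / (3 * 200000.0 * 1147299827.52)
= 2.7238 mm

2.7238 mm


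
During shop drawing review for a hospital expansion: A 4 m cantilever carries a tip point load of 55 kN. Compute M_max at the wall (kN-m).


For a cantilever with a point load at the free end:
M_max = P * L = 55 * 4 = 220 kN-m

220 kN-m


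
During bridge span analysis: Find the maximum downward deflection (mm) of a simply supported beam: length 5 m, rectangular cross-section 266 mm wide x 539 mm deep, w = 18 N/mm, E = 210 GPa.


I = 266 * 539^3 / 12 = 3471096487.83 mm^4
L = 5000.0 mm, w = 18 N/mm, E = 210000.0 MPa
delta = 5 * w * L^4 / (384 * E * I)
= 5 * 18 * 5000.0^4 / (384 * 210000.0 * 3471096487.83)
= 0.201 mm

0.201 mm


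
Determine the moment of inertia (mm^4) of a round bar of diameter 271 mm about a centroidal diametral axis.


r = d / 2 = 271 / 2 = 135.5 mm
I = pi * r^4 / 4 = pi * 135.5^4 / 4
= 264756762.74 mm^4

264756762.74 mm^4


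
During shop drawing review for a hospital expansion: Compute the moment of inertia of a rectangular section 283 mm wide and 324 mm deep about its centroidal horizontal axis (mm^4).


I = b * h^3 / 12
= 283 * 324^3 / 12
= 283 * 34012224 / 12
= 802121616.0 mm^4

802121616.0 mm^4


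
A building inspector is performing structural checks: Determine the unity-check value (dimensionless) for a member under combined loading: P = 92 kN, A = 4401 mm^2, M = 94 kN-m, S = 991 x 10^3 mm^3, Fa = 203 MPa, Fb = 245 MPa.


f_a = P / A = 92000.0 / 4401 = 20.9043 MPa
f_b = M / S = 94000000.0 / 991000.0 = 94.8537 MPa
Ratio = f_a / Fa + f_b / Fb
= 20.9043 / 203 + 94.8537 / 245
= 0.4901 (dimensionless)

0.4901 (dimensionless)


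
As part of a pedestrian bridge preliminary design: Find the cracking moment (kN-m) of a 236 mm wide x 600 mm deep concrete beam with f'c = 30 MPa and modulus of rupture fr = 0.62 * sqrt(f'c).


fr = 0.62 * sqrt(30) = 0.62 * 5.4772 = 3.3959 MPa
I = 236 * 600^3 / 12 = 4248000000.0 mm^4
y_t = 300.0 mm
M_cr = fr * I / y_t = 3.3959 * 4248000000.0 / 300.0 N-mm
= 48.0857 kN-m

48.0857 kN-m


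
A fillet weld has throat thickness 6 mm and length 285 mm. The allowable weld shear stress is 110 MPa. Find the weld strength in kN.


Strength = throat * length * allowable stress
= 6 * 285 * 110 N
= 188100 N
= 188.1 kN

188.1 kN


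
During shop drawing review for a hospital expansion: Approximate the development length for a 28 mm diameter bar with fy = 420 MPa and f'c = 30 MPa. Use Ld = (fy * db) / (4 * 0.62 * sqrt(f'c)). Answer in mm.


Ld = (fy * db) / (4 * 0.62 * sqrt(f'c))
= (420 * 28) / (4 * 0.62 * sqrt(30))
= 11760 / 13.5835
= 865.76 mm

865.76 mm


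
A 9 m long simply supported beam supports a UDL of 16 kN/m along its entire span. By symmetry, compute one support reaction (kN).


Total load = w * L = 16 * 9 = 144 kN
By symmetry, each reaction R = total / 2 = 144 / 2 = 72.0 kN

72.0 kN


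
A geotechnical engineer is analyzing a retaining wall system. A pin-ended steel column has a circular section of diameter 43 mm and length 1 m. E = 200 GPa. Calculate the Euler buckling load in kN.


I = pi * d^4 / 64 = 167820.0 mm^4
L = 1000.0 mm
P_cr = pi^2 * E * I / L^2
= 9.8696 * 200000.0 * 167820.0 / 1000.0^2
= 331263.41 N = 331.2634 kN

331.2634 kN


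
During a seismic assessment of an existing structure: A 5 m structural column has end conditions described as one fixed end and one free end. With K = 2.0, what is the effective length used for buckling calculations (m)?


L_eff = K * L
= 2.0 * 5
= 10.0 m

10.0 m


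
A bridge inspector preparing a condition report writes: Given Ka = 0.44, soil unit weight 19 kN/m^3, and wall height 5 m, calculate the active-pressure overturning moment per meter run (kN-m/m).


Pa = 0.5 * Ka * gamma * H^2
= 0.5 * 0.44 * 19 * 5^2
= 104.5 kN/m
Arm = H / 3 = 5 / 3 = 1.6667 m
Mo = Pa * arm = Pa * H / 3 = 104.5 * 5 / 3 = 174.1667 kN-m/m

174.1667 kN-m/m


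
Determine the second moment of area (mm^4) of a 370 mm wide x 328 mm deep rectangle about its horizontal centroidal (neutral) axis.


I = b * h^3 / 12
= 370 * 328^3 / 12
= 370 * 35287552 / 12
= 1088032853.33 mm^4

1088032853.33 mm^4


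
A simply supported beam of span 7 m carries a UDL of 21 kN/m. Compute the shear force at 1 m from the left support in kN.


R_A = w * L / 2 = 21 * 7 / 2 = 73.5 kN
V(x) = R_A - w * x = 73.5 - 21 * 1
= 52.5 kN

52.5 kN


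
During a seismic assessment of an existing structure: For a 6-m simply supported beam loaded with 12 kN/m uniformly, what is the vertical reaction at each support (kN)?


Total load = w * L = 12 * 6 = 72 kN
By symmetry, each reaction R = total / 2 = 72 / 2 = 36.0 kN

36.0 kN


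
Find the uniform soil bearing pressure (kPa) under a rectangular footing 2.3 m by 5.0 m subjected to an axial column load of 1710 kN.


A = 2.3 * 5.0 = 11.5 m^2
q = P / A = 1710 / 11.5
= 148.6957 kPa

148.6957 kPa


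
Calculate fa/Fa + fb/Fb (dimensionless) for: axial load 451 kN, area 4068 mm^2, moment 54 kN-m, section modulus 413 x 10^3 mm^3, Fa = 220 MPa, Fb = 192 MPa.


f_a = P / A = 451000.0 / 4068 = 110.8653 MPa
f_b = M / S = 54000000.0 / 413000.0 = 130.7506 MPa
Ratio = f_a / Fa + f_b / Fb
= 110.8653 / 220 + 130.7506 / 192
= 1.1849 (dimensionless)

1.1849 (dimensionless)


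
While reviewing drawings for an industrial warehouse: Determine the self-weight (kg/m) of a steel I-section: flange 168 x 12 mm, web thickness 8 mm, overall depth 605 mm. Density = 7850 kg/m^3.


A_flanges = 2 * 168 * 12 = 4032 mm^2
A_web = (605 - 2 * 12) * 8 = 4648 mm^2
A_total = 4032 + 4648 = 8680 mm^2 = 0.008680 m^2
Weight = rho * A = 7850 * 0.008680 = 68.138 kg/m

68.138 kg/m


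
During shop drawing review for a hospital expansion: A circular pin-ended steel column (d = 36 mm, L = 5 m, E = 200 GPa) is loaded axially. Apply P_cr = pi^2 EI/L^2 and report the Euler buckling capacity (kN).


I = pi * d^4 / 64 = 82447.96 mm^4
L = 5000.0 mm
P_cr = pi^2 * E * I / L^2
= 9.8696 * 200000.0 * 82447.96 / 5000.0^2
= 6509.83 N = 6.5098 kN

6.5098 kN


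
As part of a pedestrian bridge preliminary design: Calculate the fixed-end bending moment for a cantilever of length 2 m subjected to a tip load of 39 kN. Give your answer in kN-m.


For a cantilever with a point load at the free end:
M_max = P * L = 39 * 2 = 78 kN-m

78 kN-m


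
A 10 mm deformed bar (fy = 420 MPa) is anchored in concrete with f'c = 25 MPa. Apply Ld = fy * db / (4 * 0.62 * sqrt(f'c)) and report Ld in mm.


Ld = (fy * db) / (4 * 0.62 * sqrt(f'c))
= (420 * 10) / (4 * 0.62 * sqrt(25))
= 4200 / 12.4
= 338.71 mm

338.71 mm


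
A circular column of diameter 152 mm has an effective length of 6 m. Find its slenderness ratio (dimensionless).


Radius of gyration r = d / 4 = 152 / 4 = 38.0 mm
L_eff = 6000.0 mm
Slenderness ratio = L / r = 6000.0 / 38.0 = 157.89 (dimensionless)

157.89 (dimensionless)


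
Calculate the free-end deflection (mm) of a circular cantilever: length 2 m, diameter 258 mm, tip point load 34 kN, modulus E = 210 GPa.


I = pi * d^4 / 64 = pi * 258^4 / 64 = 217494722.14 mm^4
L = 2000.0 mm, P = 34000.0 N, E = 210000.0 MPa
delta = P * L^3 / (3 * E * I)
= 34000.0 * 2000.0^3 / (3 * 210000.0 * 217494722.14)
= 1.9851 mm

1.9851 mm


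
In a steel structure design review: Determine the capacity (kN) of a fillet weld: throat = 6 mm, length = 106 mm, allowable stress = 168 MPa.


Strength = throat * length * allowable stress
= 6 * 106 * 168 N
= 106848 N
= 106.85 kN

106.85 kN


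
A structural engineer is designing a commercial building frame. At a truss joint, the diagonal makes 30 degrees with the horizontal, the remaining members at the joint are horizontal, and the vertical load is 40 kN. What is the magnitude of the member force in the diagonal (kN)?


At the joint, only the diagonal has a vertical component, so vertical equilibrium gives:
F * sin(30) = 40
F = 40 / sin(30)
= 40 / 0.5
= 80.0 kN

80.0 kN


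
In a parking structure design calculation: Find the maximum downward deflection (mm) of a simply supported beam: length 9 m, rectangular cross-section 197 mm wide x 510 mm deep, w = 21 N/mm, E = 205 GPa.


I = 197 * 510^3 / 12 = 2177687250.0 mm^4
L = 9000.0 mm, w = 21 N/mm, E = 205000.0 MPa
delta = 5 * w * L^4 / (384 * E * I)
= 5 * 21 * 9000.0^4 / (384 * 205000.0 * 2177687250.0)
= 4.0186 mm

4.0186 mm


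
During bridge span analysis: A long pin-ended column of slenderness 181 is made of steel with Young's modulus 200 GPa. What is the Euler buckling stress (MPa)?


sigma_cr = pi^2 * E / lambda^2
= 9.8696 * 200000.0 / 181^2
= 9.8696 * 200000.0 / 32761
= 60.2522 MPa

60.2522 MPa


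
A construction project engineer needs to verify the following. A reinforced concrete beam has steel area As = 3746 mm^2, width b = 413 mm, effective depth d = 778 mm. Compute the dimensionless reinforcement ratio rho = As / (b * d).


rho = As / (b * d)
= 3746 / (413 * 778)
= 3746 / 321314
= 0.011658 (dimensionless)

0.011658 (dimensionless)


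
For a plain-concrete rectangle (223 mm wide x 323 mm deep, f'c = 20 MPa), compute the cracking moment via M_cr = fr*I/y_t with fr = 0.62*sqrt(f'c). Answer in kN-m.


fr = 0.62 * sqrt(20) = 0.62 * 4.4721 = 2.7727 MPa
I = 223 * 323^3 / 12 = 626226128.42 mm^4
y_t = 161.5 mm
M_cr = fr * I / y_t = 2.7727 * 626226128.42 / 161.5 N-mm
= 10.7514 kN-m

10.7514 kN-m


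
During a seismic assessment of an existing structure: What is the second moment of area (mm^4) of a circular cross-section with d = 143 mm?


r = d / 2 = 143 / 2 = 71.5 mm
I = pi * r^4 / 4 = pi * 71.5^4 / 4
= 20526459.59 mm^4

20526459.59 mm^4


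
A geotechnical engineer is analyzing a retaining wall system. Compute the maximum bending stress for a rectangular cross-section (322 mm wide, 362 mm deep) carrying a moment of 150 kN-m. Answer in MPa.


I = b * h^3 / 12 = 322 * 362^3 / 12 = 1272917734.67 mm^4
y = h / 2 = 362 / 2 = 181.0 mm
M = 150 kN-m = 150000000.0 N-mm
sigma = M * y / I = 150000000.0 * 181.0 / 1272917734.67
= 21.33 MPa

21.33 MPa


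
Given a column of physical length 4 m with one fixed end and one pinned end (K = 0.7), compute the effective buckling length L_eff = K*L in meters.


L_eff = K * L
= 0.7 * 4
= 2.8 m

2.8 m


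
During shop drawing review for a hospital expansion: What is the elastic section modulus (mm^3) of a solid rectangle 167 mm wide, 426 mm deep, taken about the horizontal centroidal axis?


S = b * h^2 / 6
= 167 * 426^2 / 6
= 167 * 181476 / 6
= 5051082.0 mm^3

5051082.0 mm^3


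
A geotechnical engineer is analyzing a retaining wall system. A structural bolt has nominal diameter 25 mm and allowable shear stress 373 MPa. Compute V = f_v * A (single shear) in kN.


A = pi * d^2 / 4 = pi * 25^2 / 4 = 490.8739 mm^2
V = f_v * A / 1000 = 373 * 490.8739 / 1000
= 183.0959 kN

183.0959 kN


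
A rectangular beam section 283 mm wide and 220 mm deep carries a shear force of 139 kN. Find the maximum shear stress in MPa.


A = b * h = 283 * 220 = 62260 mm^2
V = 139 kN = 139000.0 N
tau_max = 1.5 * V / A = 1.5 * 139000.0 / 62260
= 3.3489 MPa

3.3489 MPa


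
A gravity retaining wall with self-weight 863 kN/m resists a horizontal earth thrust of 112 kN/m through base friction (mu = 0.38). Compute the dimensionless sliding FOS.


Resisting force = mu * W = 0.38 * 863 = 327.94 kN/m
FOS = Resisting / Driving = 327.94 / 112
= 2.928 (dimensionless)

2.928 (dimensionless)


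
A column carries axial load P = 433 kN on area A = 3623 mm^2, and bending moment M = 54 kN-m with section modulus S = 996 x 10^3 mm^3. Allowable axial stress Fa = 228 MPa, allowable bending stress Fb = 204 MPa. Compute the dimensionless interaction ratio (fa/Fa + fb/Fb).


f_a = P / A = 433000.0 / 3623 = 119.5142 MPa
f_b = M / S = 54000000.0 / 996000.0 = 54.2169 MPa
Ratio = f_a / Fa + f_b / Fb
= 119.5142 / 228 + 54.2169 / 204
= 0.79 (dimensionless)

0.79 (dimensionless)


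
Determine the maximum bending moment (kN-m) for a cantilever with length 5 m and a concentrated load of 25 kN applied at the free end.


For a cantilever with a point load at the free end:
M_max = P * L = 25 * 5 = 125 kN-m

125 kN-m


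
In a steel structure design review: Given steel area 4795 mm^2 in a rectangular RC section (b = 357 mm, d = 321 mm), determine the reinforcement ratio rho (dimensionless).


rho = As / (b * d)
= 4795 / (357 * 321)
= 4795 / 114597
= 0.041842 (dimensionless)

0.041842 (dimensionless)


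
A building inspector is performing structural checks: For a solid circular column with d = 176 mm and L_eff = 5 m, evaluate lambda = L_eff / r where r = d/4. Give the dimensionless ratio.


Radius of gyration r = d / 4 = 176 / 4 = 44.0 mm
L_eff = 5000.0 mm
Slenderness ratio = L / r = 5000.0 / 44.0 = 113.64 (dimensionless)

113.64 (dimensionless)
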